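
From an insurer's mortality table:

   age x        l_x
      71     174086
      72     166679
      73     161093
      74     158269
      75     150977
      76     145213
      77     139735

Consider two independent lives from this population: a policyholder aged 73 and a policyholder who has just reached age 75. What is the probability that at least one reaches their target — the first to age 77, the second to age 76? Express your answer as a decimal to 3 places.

p₁ = l_77/l_73 = 139735/161093 = 0.867418; p₂ = l_76/l_75 = 145213/150977 = 0.961822.
P(at least one) = 1 − (1−p₁)(1−p₂) = 1 − 0.132582 × 0.038178 = 0.994938.

0.995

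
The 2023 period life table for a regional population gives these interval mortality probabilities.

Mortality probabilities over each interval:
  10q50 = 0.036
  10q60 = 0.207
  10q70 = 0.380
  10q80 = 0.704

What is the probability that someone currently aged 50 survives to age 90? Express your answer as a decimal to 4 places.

Survival from 50 to 90 is the product of surviving each interval: (1 − 0.036) × (1 − 0.207) × (1 − 0.380) × (1 − 0.704).
= 0.964 × 0.793 × 0.620 × 0.296 = 0.140292.

0.1403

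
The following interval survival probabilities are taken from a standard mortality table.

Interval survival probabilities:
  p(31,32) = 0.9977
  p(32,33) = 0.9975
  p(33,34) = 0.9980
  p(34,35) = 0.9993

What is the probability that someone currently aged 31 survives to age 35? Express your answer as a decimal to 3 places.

0.993

Survival from 31 to 35 is the product of surviving each interval: 0.9977 × 0.9975 × 0.9980 × 0.9993.
= 0.992520.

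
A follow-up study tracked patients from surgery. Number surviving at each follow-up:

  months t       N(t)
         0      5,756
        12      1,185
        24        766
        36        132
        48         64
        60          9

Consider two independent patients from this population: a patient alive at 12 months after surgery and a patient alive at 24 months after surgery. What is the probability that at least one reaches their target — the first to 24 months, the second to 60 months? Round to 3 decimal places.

0.651

p₁ = N(24)/N(12) = 766/1,185 = 0.646414; p₂ = N(60)/N(24) = 9/766 = 0.011749.
P(at least one) = 1 − (1−p₁)(1−p₂) = 1 − 0.353586 × 0.988251 = 0.650568.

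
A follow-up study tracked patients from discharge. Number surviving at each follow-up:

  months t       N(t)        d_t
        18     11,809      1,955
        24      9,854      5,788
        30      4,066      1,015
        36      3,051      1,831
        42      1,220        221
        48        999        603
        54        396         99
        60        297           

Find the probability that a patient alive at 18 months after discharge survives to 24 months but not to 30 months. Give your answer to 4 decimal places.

This is the probability of reaching 24 but not 30, conditional on being alive at 18: (N(24) − N(30)) / N(18).
= (9,854 − 4,066) / 11,809 = 5,788 / 11,809 = 0.490135.

0.4901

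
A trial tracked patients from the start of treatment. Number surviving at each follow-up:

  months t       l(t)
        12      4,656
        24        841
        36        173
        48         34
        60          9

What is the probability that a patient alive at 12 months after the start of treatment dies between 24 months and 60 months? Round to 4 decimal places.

0.1787

This is the probability of reaching 24 but not 60, conditional on being alive at 12: (l(24) − l(60)) / l(12).
= (841 − 9) / 4,656 = 832 / 4,656 = 0.178694.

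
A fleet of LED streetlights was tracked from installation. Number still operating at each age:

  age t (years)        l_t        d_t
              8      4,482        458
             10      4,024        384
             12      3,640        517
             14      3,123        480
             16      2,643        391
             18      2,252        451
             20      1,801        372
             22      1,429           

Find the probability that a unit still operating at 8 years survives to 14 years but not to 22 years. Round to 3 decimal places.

0.378

This is the probability of reaching 14 but not 22, conditional on being operational at 8: (l_14 − l_22) / l_8.
= (3,123 − 1,429) / 4,482 = 1,694 / 4,482 = 0.377956.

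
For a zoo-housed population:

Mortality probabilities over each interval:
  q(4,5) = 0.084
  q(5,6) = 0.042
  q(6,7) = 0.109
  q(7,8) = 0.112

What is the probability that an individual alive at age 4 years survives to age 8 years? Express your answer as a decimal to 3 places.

0.694

The overall survival probability is (1 − 0.084) × (1 − 0.042) × (1 − 0.109) × (1 − 0.112).
= 0.916 × 0.958 × 0.891 × 0.888 = 0.694307.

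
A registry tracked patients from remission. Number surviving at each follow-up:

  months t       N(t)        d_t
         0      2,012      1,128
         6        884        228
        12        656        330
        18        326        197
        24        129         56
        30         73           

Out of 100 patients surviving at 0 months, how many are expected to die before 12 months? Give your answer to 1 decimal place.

67.4

The relevant probability is 1 − 656/2,012 = 0.673956.
Expected number = 100 × 0.673956 = 67.4.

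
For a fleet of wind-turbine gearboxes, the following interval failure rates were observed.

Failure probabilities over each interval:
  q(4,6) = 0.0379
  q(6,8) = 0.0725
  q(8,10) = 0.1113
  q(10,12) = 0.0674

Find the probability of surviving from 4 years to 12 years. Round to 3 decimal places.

Chaining the interval survival probabilities: (1 − 0.0379) × (1 − 0.0725) × (1 − 0.1113) × (1 − 0.0674).
= 0.9621 × 0.9275 × 0.8887 × 0.9326 = 0.739579.

0.740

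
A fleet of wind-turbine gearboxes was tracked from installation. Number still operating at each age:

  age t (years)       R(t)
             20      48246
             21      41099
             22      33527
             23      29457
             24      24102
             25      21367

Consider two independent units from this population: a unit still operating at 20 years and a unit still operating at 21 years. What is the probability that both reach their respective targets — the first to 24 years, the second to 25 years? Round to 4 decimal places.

0.2597

p₁ = R(24)/R(20) = 24102/48246 = 0.499565; p₂ = R(25)/R(21) = 21367/41099 = 0.519891.
P(both) = p₁ × p₂ = 0.499565 × 0.519891 = 0.259719.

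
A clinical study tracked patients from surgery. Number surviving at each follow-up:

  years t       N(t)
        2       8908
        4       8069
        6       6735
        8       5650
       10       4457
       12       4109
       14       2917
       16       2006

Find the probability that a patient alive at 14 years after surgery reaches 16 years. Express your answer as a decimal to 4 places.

The conditional survival probability is N(16)/N(14) = 2006/2917 = 0.687693.

0.6877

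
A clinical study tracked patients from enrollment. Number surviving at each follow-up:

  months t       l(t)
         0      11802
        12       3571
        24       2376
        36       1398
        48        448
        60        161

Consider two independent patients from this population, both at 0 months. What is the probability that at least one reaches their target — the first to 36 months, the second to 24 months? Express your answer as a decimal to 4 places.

0.2959

p₁ = l(36)/l(0) = 1398/11802 = 0.118454; p₂ = l(24)/l(0) = 2376/11802 = 0.201322.
P(at least one) = 1 − (1−p₁)(1−p₂) = 1 − 0.881546 × 0.798678 = 0.295929.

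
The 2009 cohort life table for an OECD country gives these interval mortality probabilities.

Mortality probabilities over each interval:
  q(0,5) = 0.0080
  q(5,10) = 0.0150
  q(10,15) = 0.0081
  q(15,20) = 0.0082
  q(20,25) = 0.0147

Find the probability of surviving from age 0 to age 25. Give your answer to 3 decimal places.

Chaining the interval survival probabilities: (1 − 0.0080) × (1 − 0.0150) × (1 − 0.0081) × (1 − 0.0082) × (1 − 0.0147).
= 0.9920 × 0.9850 × 0.9919 × 0.9918 × 0.9853 = 0.947127.

0.947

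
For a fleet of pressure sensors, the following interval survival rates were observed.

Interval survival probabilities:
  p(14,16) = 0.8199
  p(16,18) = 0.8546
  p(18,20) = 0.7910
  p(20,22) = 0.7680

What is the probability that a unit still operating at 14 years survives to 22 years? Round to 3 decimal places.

Chaining the interval survival probabilities: 0.8199 × 0.8546 × 0.7910 × 0.7680.
= 0.425659.

0.426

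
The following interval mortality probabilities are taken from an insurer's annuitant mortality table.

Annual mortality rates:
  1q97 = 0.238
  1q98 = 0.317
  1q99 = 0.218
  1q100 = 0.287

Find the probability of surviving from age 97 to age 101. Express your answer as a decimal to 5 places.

4p97 = (1 − 0.238) × (1 − 0.317) × (1 − 0.218) × (1 − 0.287).
= 0.762 × 0.683 × 0.782 × 0.713 = 0.290183.

0.29018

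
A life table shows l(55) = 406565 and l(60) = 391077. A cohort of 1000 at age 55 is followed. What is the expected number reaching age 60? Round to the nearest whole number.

The relevant probability is 391077/406565 = 0.961905.
Expected number = 1000 × 0.961905 = 962.

962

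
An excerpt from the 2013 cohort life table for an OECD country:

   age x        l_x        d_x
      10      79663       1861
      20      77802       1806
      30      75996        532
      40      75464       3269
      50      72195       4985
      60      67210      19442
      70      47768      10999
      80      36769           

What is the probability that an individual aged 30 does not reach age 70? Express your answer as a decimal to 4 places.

P(die before 70 | alive at 30) = 1 − l_70/l_30 = 1 − 47768/75996 = (28228)/75996 = 0.371441.

0.3714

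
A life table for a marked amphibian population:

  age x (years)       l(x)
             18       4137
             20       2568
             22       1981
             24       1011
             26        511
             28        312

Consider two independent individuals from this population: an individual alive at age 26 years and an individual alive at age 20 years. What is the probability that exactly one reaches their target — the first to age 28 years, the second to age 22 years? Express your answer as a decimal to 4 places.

p₁ = l(28)/l(26) = 312/511 = 0.610568; p₂ = l(22)/l(20) = 1981/2568 = 0.771417.
P(exactly one) = p₁(1−p₂) + (1−p₁)p₂ = 0.139565 + 0.300414 = 0.439980.

0.4400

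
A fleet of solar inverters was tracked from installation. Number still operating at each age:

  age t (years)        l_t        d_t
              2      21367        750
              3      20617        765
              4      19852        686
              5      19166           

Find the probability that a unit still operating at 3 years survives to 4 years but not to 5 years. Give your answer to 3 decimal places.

0.033

This is the probability of reaching 4 but not 5, conditional on being operational at 3: (l_4 − l_5) / l_3.
= (19852 − 19166) / 20617 = 686 / 20617 = 0.033274.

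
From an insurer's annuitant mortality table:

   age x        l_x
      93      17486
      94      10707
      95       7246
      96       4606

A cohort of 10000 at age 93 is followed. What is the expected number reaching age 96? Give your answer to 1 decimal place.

2634.1

The relevant probability is 4606/17486 = 0.263411.
Expected number = 10000 × 0.263411 = 2634.1.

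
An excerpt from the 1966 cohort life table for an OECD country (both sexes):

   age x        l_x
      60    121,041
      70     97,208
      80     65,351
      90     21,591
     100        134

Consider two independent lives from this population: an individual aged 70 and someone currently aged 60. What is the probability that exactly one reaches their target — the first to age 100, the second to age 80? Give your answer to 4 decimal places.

p₁ = l_100/l_70 = 134/97,208 = 0.001378; p₂ = l_80/l_60 = 65,351/121,041 = 0.539908.
P(exactly one) = p₁(1−p₂) + (1−p₁)p₂ = 0.000634 + 0.539164 = 0.539798.

0.5398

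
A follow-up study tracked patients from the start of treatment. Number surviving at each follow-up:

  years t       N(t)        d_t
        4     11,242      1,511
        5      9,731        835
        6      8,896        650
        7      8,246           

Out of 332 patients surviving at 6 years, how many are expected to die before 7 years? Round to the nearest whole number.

24

The relevant probability is 1 − 8,246/8,896 = 0.073067.
Expected number = 332 × 0.073067 = 24.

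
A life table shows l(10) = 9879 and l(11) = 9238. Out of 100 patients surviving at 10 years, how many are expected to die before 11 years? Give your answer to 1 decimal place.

The relevant probability is 1 − 9238/9879 = 0.064885.
Expected number = 100 × 0.064885 = 6.5.

6.5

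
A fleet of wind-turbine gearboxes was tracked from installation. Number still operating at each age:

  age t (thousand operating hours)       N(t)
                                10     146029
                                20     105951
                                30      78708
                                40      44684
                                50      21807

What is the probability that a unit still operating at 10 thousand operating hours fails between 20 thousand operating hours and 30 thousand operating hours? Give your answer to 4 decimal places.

0.1866

This is the probability of reaching 20 but not 30, conditional on being operational at 10: (N(20) − N(30)) / N(10).
= (105951 − 78708) / 146029 = 27243 / 146029 = 0.186559.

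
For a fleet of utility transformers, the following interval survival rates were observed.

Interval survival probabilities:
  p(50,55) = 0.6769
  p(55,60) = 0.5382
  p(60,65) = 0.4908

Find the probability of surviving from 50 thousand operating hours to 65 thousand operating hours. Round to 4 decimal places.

0.1788

The overall survival probability is 0.6769 × 0.5382 × 0.4908.
= 0.178802.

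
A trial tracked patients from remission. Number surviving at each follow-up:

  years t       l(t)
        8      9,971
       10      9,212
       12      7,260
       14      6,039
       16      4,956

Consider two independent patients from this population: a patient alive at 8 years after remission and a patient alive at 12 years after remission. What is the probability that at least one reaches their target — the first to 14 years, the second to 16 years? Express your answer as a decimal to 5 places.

0.87485

p₁ = l(14)/l(8) = 6,039/9,971 = 0.605656; p₂ = l(16)/l(12) = 4,956/7,260 = 0.682645.
P(at least one) = 1 − (1−p₁)(1−p₂) = 1 − 0.394344 × 0.317355 = 0.874853.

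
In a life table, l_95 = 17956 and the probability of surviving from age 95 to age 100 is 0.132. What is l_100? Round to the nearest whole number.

2370

l_100 = l_95 × p = 17956 × 0.132 = 2370.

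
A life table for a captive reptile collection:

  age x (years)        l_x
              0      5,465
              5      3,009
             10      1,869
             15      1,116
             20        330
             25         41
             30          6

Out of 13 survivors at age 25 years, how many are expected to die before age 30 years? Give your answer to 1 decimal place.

The relevant probability is 1 − 6/41 = 0.853659.
Expected number = 13 × 0.853659 = 11.1.

11.1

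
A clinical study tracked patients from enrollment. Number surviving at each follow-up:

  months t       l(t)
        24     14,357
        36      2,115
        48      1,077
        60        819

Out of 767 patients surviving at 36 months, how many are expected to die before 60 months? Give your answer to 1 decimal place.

The relevant probability is 1 − 819/2,115 = 0.612766.
Expected number = 767 × 0.612766 = 470.0.

470.0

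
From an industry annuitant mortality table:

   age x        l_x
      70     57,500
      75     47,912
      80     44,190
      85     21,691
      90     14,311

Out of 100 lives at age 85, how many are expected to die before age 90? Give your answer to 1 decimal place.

34.0

The relevant probability is 1 − 14,311/21,691 = 0.340233.
Expected number = 100 × 0.340233 = 34.0.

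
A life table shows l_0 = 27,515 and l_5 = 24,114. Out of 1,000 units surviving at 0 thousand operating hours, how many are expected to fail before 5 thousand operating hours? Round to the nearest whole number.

The relevant probability is 1 − 24,114/27,515 = 0.123605.
Expected number = 1,000 × 0.123605 = 124.

124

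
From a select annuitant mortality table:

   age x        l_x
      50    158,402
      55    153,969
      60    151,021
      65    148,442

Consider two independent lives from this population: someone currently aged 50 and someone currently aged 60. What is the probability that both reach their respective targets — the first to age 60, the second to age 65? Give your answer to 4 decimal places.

0.9371

p₁ = l_60/l_50 = 151,021/158,402 = 0.953403; p₂ = l_65/l_60 = 148,442/151,021 = 0.982923.
P(both) = p₁ × p₂ = 0.953403 × 0.982923 = 0.937122.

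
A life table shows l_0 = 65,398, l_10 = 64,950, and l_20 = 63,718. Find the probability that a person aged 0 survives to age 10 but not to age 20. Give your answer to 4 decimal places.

This is the probability of reaching 10 but not 20, conditional on being alive at 0: (l_10 − l_20) / l_0.
= (64,950 − 63,718) / 65,398 = 1,232 / 65,398 = 0.018838.

0.0188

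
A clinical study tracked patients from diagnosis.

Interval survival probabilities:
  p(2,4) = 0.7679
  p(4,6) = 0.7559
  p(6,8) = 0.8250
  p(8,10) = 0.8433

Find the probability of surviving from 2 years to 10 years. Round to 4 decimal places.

0.4038

The overall survival probability is 0.7679 × 0.7559 × 0.8250 × 0.8433.
= 0.403836.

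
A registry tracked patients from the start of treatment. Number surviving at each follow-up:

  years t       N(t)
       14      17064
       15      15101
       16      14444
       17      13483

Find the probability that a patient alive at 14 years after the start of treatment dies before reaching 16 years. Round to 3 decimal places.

0.154

P(die before 16 | alive at 14) = 1 − N(16)/N(14) = 1 − 14444/17064 = (2620)/17064 = 0.153540.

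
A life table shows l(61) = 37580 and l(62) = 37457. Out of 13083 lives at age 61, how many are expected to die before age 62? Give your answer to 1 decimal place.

The relevant probability is 1 − 37457/37580 = 0.003273.
Expected number = 13083 × 0.003273 = 42.8.

42.8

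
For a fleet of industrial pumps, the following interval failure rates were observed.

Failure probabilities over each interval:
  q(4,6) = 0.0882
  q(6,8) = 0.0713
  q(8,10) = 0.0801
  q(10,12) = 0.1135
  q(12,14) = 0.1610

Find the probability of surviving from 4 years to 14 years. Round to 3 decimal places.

0.579

Survival from 4 to 14 is the product of surviving each interval: (1 − 0.0882) × (1 − 0.0713) × (1 − 0.0801) × (1 − 0.1135) × (1 − 0.1610).
= 0.9118 × 0.9287 × 0.9199 × 0.8865 × 0.8390 = 0.579370.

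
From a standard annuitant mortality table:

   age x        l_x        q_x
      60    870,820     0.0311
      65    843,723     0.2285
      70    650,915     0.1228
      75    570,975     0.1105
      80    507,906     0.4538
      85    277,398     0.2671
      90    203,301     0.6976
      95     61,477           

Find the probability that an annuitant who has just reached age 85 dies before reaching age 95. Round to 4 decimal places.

0.7784

P(die before 95 | alive at 85) = 1 − l_95/l_85 = 1 − 61,477/277,398 = (215,921)/277,398 = 0.778380.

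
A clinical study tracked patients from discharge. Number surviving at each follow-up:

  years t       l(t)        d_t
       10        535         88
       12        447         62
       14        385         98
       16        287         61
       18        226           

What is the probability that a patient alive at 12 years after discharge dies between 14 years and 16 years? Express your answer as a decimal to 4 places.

0.2192

This is the probability of reaching 14 but not 16, conditional on being alive at 12: (l(14) − l(16)) / l(12).
= (385 − 287) / 447 = 98 / 447 = 0.219239.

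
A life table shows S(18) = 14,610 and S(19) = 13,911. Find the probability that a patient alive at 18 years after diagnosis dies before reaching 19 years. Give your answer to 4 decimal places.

P(die before 19 | alive at 18) = 1 − S(19)/S(18) = 1 − 13,911/14,610 = (699)/14,610 = 0.047844.

0.0478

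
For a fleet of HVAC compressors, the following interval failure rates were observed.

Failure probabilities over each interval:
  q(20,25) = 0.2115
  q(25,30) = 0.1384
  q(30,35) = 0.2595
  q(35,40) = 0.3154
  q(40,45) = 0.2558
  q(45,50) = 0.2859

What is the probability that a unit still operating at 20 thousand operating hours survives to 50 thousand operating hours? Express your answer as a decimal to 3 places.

0.183

The overall survival probability is (1 − 0.2115) × (1 − 0.1384) × (1 − 0.2595) × (1 − 0.3154) × (1 − 0.2558) × (1 − 0.2859).
= 0.7885 × 0.8616 × 0.7405 × 0.6846 × 0.7442 × 0.7141 = 0.183028.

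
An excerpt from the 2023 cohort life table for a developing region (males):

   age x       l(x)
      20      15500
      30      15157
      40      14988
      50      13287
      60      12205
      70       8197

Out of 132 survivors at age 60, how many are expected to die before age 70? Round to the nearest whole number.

43

The relevant probability is 1 − 8197/12205 = 0.328390.
Expected number = 132 × 0.328390 = 43.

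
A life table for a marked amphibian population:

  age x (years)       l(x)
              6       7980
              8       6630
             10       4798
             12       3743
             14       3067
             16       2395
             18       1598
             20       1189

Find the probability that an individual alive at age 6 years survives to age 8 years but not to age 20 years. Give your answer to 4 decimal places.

This is the probability of reaching 8 but not 20, conditional on being alive at 6: (l(8) − l(20)) / l(6).
= (6630 − 1189) / 7980 = 5441 / 7980 = 0.681830.

0.6818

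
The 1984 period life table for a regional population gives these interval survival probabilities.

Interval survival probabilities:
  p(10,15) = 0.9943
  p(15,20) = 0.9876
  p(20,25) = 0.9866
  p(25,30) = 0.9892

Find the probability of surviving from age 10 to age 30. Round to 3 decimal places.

0.958

P(survive 10→30) = 0.9943 × 0.9876 × 0.9866 × 0.9892.
= 0.958349.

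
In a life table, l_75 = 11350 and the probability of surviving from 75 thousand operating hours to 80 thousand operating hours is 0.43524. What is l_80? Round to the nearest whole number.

4940

l_80 = l_75 × p = 11350 × 0.43524 = 4940.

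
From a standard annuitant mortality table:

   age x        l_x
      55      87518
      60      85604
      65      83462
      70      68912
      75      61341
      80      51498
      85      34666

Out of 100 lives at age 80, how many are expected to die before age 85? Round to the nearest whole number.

33

The relevant probability is 1 − 34666/51498 = 0.326848.
Expected number = 100 × 0.326848 = 33.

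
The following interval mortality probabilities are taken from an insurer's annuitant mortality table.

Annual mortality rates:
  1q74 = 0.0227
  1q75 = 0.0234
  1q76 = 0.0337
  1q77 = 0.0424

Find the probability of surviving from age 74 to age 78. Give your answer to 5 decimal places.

The overall survival probability is (1 − 0.0227) × (1 − 0.0234) × (1 − 0.0337) × (1 − 0.0424).
= 0.9773 × 0.9766 × 0.9663 × 0.9576 = 0.883163.

0.88316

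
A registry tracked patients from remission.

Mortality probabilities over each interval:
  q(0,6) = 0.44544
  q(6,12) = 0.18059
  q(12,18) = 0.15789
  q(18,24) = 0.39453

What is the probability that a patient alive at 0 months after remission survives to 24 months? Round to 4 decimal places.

The overall survival probability is (1 − 0.44544) × (1 − 0.18059) × (1 − 0.15789) × (1 − 0.39453).
= 0.55456 × 0.81941 × 0.84211 × 0.60547 = 0.231692.

0.2317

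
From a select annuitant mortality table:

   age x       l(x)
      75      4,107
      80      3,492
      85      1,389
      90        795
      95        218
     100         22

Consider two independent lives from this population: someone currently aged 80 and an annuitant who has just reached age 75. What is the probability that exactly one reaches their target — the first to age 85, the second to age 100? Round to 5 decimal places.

0.39886

p₁ = l(85)/l(80) = 1,389/3,492 = 0.397766; p₂ = l(100)/l(75) = 22/4,107 = 0.005357.
P(exactly one) = p₁(1−p₂) + (1−p₁)p₂ = 0.395635 + 0.003226 = 0.398861.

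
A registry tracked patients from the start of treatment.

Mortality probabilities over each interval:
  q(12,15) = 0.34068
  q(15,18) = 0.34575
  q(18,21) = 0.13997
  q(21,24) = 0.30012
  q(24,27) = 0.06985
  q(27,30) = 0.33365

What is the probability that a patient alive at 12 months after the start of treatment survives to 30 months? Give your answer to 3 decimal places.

0.161

P(survive 12→30) = (1 − 0.34068) × (1 − 0.34575) × (1 − 0.13997) × (1 − 0.30012) × (1 − 0.06985) × (1 − 0.33365).
= 0.65932 × 0.65425 × 0.86003 × 0.69988 × 0.93015 × 0.66635 = 0.160928.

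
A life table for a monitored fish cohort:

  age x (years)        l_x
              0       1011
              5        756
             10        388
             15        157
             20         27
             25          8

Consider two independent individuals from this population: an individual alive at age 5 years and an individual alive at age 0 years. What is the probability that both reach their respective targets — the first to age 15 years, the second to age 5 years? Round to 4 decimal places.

0.1553

p₁ = l_15/l_5 = 157/756 = 0.207672; p₂ = l_5/l_0 = 756/1011 = 0.747774.
P(both) = p₁ × p₂ = 0.207672 × 0.747774 = 0.155292.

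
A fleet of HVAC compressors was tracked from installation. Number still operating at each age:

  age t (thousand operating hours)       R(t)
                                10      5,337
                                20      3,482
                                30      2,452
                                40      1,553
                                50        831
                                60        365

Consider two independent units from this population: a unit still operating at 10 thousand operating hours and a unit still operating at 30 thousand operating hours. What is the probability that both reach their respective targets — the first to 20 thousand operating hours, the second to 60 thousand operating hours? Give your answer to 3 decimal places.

0.097

p₁ = R(20)/R(10) = 3,482/5,337 = 0.652426; p₂ = R(60)/R(30) = 365/2,452 = 0.148858.
P(both) = p₁ × p₂ = 0.652426 × 0.148858 = 0.097119.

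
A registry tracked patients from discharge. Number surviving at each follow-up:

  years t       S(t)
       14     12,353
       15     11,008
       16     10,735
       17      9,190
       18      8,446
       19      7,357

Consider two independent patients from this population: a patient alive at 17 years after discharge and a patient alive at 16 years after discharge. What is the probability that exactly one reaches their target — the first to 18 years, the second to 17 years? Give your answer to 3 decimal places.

p₁ = S(18)/S(17) = 8,446/9,190 = 0.919042; p₂ = S(17)/S(16) = 9,190/10,735 = 0.856078.
P(exactly one) = p₁(1−p₂) + (1−p₁)p₂ = 0.132270 + 0.069306 = 0.201577.

0.202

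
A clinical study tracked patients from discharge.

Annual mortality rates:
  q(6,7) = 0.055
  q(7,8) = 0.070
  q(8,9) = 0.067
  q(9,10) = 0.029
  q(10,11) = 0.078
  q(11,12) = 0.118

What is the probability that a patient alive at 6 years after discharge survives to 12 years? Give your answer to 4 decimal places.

0.6475

Survival from 6 to 12 is the product of surviving each interval: (1 − 0.055) × (1 − 0.070) × (1 − 0.067) × (1 − 0.029) × (1 − 0.078) × (1 − 0.118).
= 0.945 × 0.930 × 0.933 × 0.971 × 0.922 × 0.882 = 0.647463.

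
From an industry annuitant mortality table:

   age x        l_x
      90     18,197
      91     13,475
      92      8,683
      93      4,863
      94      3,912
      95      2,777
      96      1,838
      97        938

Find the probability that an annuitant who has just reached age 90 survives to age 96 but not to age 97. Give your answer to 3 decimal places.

This is the probability of reaching 96 but not 97, conditional on being alive at 90: (l_96 − l_97) / l_90.
= (1,838 − 938) / 18,197 = 900 / 18,197 = 0.049459.

0.049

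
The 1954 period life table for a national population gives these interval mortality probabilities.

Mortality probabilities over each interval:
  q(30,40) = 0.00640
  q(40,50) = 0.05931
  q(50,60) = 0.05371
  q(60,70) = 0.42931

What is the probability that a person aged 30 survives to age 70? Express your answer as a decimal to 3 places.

0.505

The overall survival probability is (1 − 0.00640) × (1 − 0.05931) × (1 − 0.05371) × (1 − 0.42931).
= 0.99360 × 0.94069 × 0.94629 × 0.57069 = 0.504757.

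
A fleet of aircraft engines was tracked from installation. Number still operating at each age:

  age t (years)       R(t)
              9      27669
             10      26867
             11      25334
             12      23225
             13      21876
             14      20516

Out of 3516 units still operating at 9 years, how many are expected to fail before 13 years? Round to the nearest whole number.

The relevant probability is 1 − 21876/27669 = 0.209368.
Expected number = 3516 × 0.209368 = 736.

736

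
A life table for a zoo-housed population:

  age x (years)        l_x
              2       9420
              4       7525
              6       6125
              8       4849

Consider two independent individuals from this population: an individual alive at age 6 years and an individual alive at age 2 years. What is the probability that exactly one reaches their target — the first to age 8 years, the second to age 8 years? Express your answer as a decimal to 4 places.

p₁ = l_8/l_6 = 4849/6125 = 0.791673; p₂ = l_8/l_2 = 4849/9420 = 0.514756.
P(exactly one) = p₁(1−p₂) + (1−p₁)p₂ = 0.384155 + 0.107238 = 0.491392.

0.4914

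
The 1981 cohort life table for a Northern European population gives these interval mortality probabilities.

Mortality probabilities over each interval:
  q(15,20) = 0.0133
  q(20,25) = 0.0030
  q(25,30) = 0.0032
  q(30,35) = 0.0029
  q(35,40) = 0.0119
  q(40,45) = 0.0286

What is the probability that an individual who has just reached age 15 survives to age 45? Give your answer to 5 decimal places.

0.93848

Survival from 15 to 45 is the product of surviving each interval: (1 − 0.0133) × (1 − 0.0030) × (1 − 0.0032) × (1 − 0.0029) × (1 − 0.0119) × (1 − 0.0286).
= 0.9867 × 0.9970 × 0.9968 × 0.9971 × 0.9881 × 0.9714 = 0.938482.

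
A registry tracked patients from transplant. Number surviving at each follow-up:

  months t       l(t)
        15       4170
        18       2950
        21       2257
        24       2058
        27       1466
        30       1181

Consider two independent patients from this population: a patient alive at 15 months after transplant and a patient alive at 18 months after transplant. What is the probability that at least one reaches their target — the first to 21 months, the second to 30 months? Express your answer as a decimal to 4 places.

0.7249

p₁ = l(21)/l(15) = 2257/4170 = 0.541247; p₂ = l(30)/l(18) = 1181/2950 = 0.400339.
P(at least one) = 1 − (1−p₁)(1−p₂) = 1 − 0.458753 × 0.599661 = 0.724904.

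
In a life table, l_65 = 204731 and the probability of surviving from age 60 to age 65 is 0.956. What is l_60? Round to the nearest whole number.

214154

l_60 = l_65 / p = 204731 / 0.956 = 214154.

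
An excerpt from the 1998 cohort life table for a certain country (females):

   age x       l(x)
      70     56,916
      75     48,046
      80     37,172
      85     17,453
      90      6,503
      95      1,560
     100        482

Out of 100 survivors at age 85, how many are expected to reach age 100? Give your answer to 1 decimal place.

2.8

The relevant probability is 482/17,453 = 0.027617.
Expected number = 100 × 0.027617 = 2.8.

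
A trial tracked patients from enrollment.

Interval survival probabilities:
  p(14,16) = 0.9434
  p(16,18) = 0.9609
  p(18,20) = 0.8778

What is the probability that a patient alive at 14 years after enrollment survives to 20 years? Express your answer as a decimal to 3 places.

Chaining the interval survival probabilities: 0.9434 × 0.9609 × 0.8778.
= 0.795737.

0.796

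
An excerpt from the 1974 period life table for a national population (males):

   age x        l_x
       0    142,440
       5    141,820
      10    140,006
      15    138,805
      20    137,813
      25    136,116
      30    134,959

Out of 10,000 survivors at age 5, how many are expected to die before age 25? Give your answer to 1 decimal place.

402.2

The relevant probability is 1 − 136,116/141,820 = 0.040220.
Expected number = 10,000 × 0.040220 = 402.2.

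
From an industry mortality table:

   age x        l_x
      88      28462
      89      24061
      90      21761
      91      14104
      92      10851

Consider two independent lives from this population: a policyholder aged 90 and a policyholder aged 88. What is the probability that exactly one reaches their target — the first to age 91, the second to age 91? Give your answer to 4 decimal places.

p₁ = l_91/l_90 = 14104/21761 = 0.648132; p₂ = l_91/l_88 = 14104/28462 = 0.495538.
P(exactly one) = p₁(1−p₂) + (1−p₁)p₂ = 0.326958 + 0.174364 = 0.501322.

0.5013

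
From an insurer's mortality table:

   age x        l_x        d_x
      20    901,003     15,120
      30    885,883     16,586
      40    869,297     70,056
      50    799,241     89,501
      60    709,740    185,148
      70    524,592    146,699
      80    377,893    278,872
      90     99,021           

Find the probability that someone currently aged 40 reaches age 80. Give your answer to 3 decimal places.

0.435

We want 40p40 = l_80/l_40.
The conditional survival probability is l_80/l_40 = 377,893/869,297 = 0.434711.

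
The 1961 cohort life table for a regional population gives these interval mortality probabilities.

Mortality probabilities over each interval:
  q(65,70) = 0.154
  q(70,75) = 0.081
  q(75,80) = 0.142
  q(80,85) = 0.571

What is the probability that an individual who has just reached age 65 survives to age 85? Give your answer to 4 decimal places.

0.2862

P(survive 65→85) = (1 − 0.154) × (1 − 0.081) × (1 − 0.142) × (1 − 0.571).
= 0.846 × 0.919 × 0.858 × 0.429 = 0.286174.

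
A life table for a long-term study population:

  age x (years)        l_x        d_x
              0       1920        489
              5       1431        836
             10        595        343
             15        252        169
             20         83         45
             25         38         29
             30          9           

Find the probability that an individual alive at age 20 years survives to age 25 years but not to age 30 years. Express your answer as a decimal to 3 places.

0.349

This is the probability of reaching 25 but not 30, conditional on being alive at 20: (l_25 − l_30) / l_20.
= (38 − 9) / 83 = 29 / 83 = 0.349398.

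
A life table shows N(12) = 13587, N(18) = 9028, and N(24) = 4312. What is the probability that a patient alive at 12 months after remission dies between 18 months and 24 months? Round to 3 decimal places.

This is the probability of reaching 18 but not 24, conditional on being alive at 12: (N(18) − N(24)) / N(12).
= (9028 − 4312) / 13587 = 4716 / 13587 = 0.347096.

0.347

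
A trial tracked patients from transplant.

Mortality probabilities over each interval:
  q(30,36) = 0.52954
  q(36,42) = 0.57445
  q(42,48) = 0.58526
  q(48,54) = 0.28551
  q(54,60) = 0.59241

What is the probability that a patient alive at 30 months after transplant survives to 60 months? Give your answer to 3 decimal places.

Chaining the interval survival probabilities: (1 − 0.52954) × (1 − 0.57445) × (1 − 0.58526) × (1 − 0.28551) × (1 − 0.59241).
= 0.47046 × 0.42555 × 0.41474 × 0.71449 × 0.40759 = 0.024181.

0.024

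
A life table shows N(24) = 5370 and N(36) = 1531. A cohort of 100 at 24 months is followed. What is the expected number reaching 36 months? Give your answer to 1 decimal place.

The relevant probability is 1531/5370 = 0.285102.
Expected number = 100 × 0.285102 = 28.5.

28.5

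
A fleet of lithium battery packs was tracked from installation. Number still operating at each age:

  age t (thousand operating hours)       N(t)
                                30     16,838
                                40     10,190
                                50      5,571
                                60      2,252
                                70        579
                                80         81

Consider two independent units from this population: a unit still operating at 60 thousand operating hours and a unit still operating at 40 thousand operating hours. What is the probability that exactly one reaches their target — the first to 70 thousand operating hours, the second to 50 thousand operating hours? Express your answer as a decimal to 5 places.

p₁ = N(70)/N(60) = 579/2,252 = 0.257105; p₂ = N(50)/N(40) = 5,571/10,190 = 0.546712.
P(exactly one) = p₁(1−p₂) + (1−p₁)p₂ = 0.116543 + 0.406150 = 0.522692.

0.52269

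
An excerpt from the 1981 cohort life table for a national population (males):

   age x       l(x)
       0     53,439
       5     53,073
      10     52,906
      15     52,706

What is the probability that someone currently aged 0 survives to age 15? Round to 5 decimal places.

0.98628

The conditional survival probability is l(15)/l(0) = 52,706/53,439 = 0.986283.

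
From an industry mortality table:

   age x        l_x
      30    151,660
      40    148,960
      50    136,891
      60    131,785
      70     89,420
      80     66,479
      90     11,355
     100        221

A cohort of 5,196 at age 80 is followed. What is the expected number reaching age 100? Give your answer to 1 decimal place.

The relevant probability is 221/66,479 = 0.003324.
Expected number = 5,196 × 0.003324 = 17.3.

17.3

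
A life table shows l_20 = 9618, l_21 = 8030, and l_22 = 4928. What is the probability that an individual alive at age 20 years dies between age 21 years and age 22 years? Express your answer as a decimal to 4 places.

0.3225

This is the probability of reaching 21 but not 22, conditional on being alive at 20: (l_21 − l_22) / l_20.
= (8030 − 4928) / 9618 = 3102 / 9618 = 0.322520.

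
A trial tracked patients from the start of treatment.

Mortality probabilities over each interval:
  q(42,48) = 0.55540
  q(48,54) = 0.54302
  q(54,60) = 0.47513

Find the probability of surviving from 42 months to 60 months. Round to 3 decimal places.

0.107

Survival from 42 to 60 is the product of surviving each interval: (1 − 0.55540) × (1 − 0.54302) × (1 − 0.47513).
= 0.44460 × 0.45698 × 0.52487 = 0.106640.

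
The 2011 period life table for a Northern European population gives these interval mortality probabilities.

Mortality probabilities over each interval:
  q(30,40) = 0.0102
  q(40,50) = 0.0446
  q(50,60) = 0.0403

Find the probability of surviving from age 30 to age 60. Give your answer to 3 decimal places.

0.908

Chaining the interval survival probabilities: (1 − 0.0102) × (1 − 0.0446) × (1 − 0.0403).
= 0.9898 × 0.9554 × 0.9597 = 0.907545.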